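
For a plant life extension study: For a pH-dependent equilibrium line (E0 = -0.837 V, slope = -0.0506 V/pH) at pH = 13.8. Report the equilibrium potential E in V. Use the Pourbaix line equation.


Apply the Pourbaix line equation: E = E0 + slope*pH
E = -0.837 + (-0.0506)*13.8 = -0.837 + (-0.69828) = -1.53528 V
Rounded to 3 decimal places: E = -1.535 V

-1.535 V


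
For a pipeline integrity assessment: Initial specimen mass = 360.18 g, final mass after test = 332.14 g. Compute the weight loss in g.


Weight loss = initial − final
WL = 360.18 − 332.14 = 28.04 g

28.04 g


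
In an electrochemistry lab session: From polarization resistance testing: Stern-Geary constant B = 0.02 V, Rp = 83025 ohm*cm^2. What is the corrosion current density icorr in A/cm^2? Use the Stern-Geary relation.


Apply the Stern-Geary relation: icorr = B / Rp
icorr = 0.02 / 83025 = 2.409×10^-7 A/cm^2

2.409×10^-7 A/cm^2


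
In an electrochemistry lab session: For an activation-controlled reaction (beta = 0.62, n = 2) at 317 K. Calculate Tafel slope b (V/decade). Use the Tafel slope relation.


Apply the Tafel slope relation: b = 2.303*R*T/(beta*n*F)
Numerator: 2.303 * 8.314 * 317 = 6069.64
Denominator: 0.62 * 2 * 96485 = 119641.4
b = 6069.64 / 119641.4 = 0.051 V/decade

0.051 V/decade


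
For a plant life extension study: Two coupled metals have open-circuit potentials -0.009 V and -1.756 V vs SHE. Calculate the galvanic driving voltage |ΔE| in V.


Driving voltage is the absolute potential difference.
|ΔE| = |-0.009 − (-1.756)| = 1.747 V

1.747 V


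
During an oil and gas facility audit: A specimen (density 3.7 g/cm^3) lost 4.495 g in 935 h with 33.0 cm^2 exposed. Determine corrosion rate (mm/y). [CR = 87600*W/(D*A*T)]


Apply the mm/y weight-loss relation: CR = 87600 * W / (D * A * T)
Numerator: 87600 * 4.495 = 393762.0
Denominator: 3.7 * 33.0 * 935 = 114163.5
CR = 393762.0 / 114163.5 = 3.44911 mm/y

3.44911 mm/y


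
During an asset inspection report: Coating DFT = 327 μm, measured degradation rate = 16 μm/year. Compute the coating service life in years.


Service life = thickness / degradation rate
Life = 327 / 16 = 20.4 years

20.4 years


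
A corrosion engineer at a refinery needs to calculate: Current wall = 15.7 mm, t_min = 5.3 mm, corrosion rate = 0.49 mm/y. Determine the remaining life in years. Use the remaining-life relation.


Apply the remaining-life relation: RL = (t_current − t_min) / CR
RL = (15.7 − 5.3) / 0.49 = 10.4 / 0.49 = 21.2 years

21.2 years


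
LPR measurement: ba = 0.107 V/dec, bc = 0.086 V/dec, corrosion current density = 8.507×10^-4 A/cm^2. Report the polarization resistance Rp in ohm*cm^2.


Apply the Stern-Geary equation: Rp = ba*bc / (2.303*icorr*(ba+bc))
ba*bc = 0.107*0.086 = 0.009202
ba+bc = 0.193; 2.303*icorr*(ba+bc) = 2.303*8.507×10^-4*0.193 = 3.7811829×10^-4
Rp = 0.009202 / 3.7811829×10^-4 = 24.34 ohm*cm^2

24.34 ohm*cm^2


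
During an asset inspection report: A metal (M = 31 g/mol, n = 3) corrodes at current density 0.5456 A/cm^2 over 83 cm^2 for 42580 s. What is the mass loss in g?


Apply Faraday's law: m = i*A*t*M / (n*F)
Total charge passed Q = i*A*t = 0.5456*83*42580 = 1928226.784 C
m = Q*M/(n*F) = 1928226.784*31/(3*96485) = 206.50889 g

206.50889 g


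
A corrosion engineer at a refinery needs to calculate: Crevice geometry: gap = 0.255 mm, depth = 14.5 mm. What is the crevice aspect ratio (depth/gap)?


Aspect ratio = depth / gap
Ratio = 14.5 / 0.255 = 56.9

56.9


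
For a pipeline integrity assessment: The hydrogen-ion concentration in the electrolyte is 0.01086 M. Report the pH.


pH = −log10[H+]
pH = −log10(0.01086) = 1.96

1.96


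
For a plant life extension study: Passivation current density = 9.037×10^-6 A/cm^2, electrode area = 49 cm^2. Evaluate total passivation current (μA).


I = i_pass * A, then convert A → μA (×10^6)
I = 9.037×10^-6 * 49 * 10^6 = 442.81 μA

442.81 μA


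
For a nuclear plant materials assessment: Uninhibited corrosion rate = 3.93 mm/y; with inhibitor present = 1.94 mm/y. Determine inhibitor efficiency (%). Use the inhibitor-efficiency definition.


Apply the inhibitor-efficiency definition: IE = (CR_blank − CR_inh)/CR_blank × 100
IE = (3.93 − 1.94) / 3.93 × 100
IE = 1.99 / 3.93 × 100 = 50.6 %

50.6 %


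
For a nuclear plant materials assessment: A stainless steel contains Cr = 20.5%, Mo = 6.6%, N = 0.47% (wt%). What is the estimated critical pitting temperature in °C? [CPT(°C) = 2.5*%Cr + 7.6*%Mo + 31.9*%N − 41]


Apply the ASTM G48 empirical CPT estimate: CPT(°C) = 2.5*%Cr + 7.6*%Mo + 31.9*%N − 41
2.5*20.5 = 51.25; 7.6*6.6 = 50.16; 31.9*0.47 = 14.993
CPT = 51.25 + 50.16 + 14.993 − 41 = 75.403 °C
Rounded to 0.1 °C: CPT ≈ 75.4 °C

75.4 °C


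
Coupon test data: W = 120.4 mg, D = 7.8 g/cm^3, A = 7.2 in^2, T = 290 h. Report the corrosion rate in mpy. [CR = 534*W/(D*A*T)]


Apply the mpy weight-loss relation: CR = 534 * W / (D * A * T)
Numerator: 534 * 120.4 = 64293.6
Denominator: 7.8 * 7.2 * 290 = 16286.4
CR = 64293.6 / 16286.4 = 3.9477 mpy

3.9477 mpy


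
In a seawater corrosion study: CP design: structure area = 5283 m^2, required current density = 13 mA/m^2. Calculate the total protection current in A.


I = area * current density, then convert mA → A (÷1000)
I = 5283 * 13 / 1000 = 68.68 A

68.68 A


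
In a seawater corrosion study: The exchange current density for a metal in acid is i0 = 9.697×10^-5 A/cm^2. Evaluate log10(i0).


i0 = 9.697×10^-5 A/cm^2
log10(i0) = -4.013

-4.013


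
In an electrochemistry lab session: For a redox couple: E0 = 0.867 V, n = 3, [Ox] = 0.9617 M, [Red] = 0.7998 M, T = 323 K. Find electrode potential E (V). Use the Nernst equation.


Apply the Nernst equation: E = E0 + (RT/nF)*ln([Ox]/[Red])
Step 1: RT/nF = 8.314*323/(3*96485) = 0.00927751 V
Step 2: [Ox]/[Red] = 0.9617/0.7998 = 1.202426
Step 3: ln(1.202426) = 0.184341
Step 4: correction = 0.00927751 * 0.184341 = 0.0017 V
E = 0.867 + 0.0017 = 0.8687 V

0.8687 V


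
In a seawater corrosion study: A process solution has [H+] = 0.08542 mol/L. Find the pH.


pH = −log10[H+]
pH = −log10(0.08542) = 1.07

1.07


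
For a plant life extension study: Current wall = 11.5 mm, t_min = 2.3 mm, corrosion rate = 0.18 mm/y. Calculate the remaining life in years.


Apply the remaining-life relation: RL = (t_current − t_min) / CR
RL = (11.5 − 2.3) / 0.18 = 9.2 / 0.18 = 51.1 years

51.1 years


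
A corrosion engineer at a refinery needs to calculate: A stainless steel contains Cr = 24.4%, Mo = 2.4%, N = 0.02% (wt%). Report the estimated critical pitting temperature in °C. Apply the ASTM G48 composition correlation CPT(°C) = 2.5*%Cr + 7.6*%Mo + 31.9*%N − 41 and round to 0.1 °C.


Apply the ASTM G48 empirical CPT estimate: CPT(°C) = 2.5*%Cr + 7.6*%Mo + 31.9*%N − 41
2.5*24.4 = 61; 7.6*2.4 = 18.24; 31.9*0.02 = 0.638
CPT = 61 + 18.24 + 0.638 − 41 = 38.878 °C
Rounded to 0.1 °C: CPT ≈ 38.9 °C

38.9 °C


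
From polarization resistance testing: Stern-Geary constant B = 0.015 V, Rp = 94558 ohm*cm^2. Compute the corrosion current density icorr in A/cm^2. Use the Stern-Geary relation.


Apply the Stern-Geary relation: icorr = B / Rp
icorr = 0.015 / 94558 = 1.586×10^-7 A/cm^2

1.586×10^-7 A/cm^2


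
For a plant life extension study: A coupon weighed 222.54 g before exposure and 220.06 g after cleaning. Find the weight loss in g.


Weight loss = initial − final
WL = 222.54 − 220.06 = 2.48 g

2.48 g


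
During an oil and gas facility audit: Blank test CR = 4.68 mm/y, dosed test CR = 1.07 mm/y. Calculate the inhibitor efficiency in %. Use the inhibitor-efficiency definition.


Apply the inhibitor-efficiency definition: IE = (CR_blank − CR_inh)/CR_blank × 100
IE = (4.68 − 1.07) / 4.68 × 100
IE = 3.61 / 4.68 × 100 = 77.1 %

77.1 %


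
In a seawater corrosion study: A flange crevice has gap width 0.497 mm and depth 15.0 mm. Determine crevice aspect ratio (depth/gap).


Aspect ratio = depth / gap
Ratio = 15.0 / 0.497 = 30.2

30.2


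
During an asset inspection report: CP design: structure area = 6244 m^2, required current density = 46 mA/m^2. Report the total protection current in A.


I = area * current density, then convert mA → A (÷1000)
I = 6244 * 46 / 1000 = 287.22 A

287.22 A


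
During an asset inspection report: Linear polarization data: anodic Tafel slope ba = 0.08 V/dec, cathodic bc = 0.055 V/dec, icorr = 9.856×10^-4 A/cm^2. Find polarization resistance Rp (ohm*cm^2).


Apply the Stern-Geary equation: Rp = ba*bc / (2.303*icorr*(ba+bc))
ba*bc = 0.08*0.055 = 0.0044
ba+bc = 0.135; 2.303*icorr*(ba+bc) = 2.303*9.856×10^-4*0.135 = 3.0642797×10^-4
Rp = 0.0044 / 3.0642797×10^-4 = 14.36 ohm*cm^2

14.36 ohm*cm^2


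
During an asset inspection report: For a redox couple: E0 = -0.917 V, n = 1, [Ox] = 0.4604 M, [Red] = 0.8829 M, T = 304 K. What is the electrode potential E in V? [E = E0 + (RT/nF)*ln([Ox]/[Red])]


Apply the Nernst equation: E = E0 + (RT/nF)*ln([Ox]/[Red])
Step 1: RT/nF = 8.314*304/(1*96485) = 0.02619533 V
Step 2: [Ox]/[Red] = 0.4604/0.8829 = 0.521463
Step 3: ln(0.521463) = -0.651117
Step 4: correction = 0.02619533 * -0.651117 = -0.017 V
E = -0.917 + -0.017 = -0.934 V

-0.934 V


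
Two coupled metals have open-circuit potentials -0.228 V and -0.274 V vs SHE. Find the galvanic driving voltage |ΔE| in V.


Driving voltage is the absolute potential difference.
|ΔE| = |-0.228 − (-0.274)| = 0.046 V

0.046 V


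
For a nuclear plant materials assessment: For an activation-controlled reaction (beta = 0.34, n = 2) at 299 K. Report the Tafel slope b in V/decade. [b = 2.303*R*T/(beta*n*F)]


Apply the Tafel slope relation: b = 2.303*R*T/(beta*n*F)
Numerator: 2.303 * 8.314 * 299 = 5725.0
Denominator: 0.34 * 2 * 96485 = 65609.8
b = 5725.0 / 65609.8 = 0.0873 V/decade

0.0873 V/decade


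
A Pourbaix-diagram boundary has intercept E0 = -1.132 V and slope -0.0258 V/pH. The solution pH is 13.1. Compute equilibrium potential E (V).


Apply the Pourbaix line equation: E = E0 + slope*pH
E = -1.132 + (-0.0258)*13.1 = -1.132 + (-0.33798) = -1.46998 V
Rounded to 4 decimal places: E = -1.4700 V

-1.4700 V


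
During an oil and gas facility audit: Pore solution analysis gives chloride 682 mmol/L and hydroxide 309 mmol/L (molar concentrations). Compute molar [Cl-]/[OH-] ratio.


Threshold parameter = [Cl-] / [OH-] (molar basis; both in mmol/L, so units cancel)
Ratio = 682 / 309 = 2.21

2.21


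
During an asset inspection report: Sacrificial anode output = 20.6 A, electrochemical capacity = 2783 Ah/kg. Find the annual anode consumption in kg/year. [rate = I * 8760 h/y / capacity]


Annual consumption = current * hours per year / capacity
Rate = 20.6 * 8760 / 2783 = 64.8 kg/year

64.8 kg/year


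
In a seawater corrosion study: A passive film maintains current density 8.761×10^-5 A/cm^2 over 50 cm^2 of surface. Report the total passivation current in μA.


I = i_pass * A, then convert A → μA (×10^6)
I = 8.761×10^-5 * 50 * 10^6 = 4380.5 μA

4380.5 μA


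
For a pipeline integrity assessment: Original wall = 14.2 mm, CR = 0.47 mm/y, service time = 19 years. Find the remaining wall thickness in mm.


Remaining wall = original − CR × time
t = 14.2 − 0.47*19 = 14.2 − 8.93 = 5.27 mm

5.27 mm


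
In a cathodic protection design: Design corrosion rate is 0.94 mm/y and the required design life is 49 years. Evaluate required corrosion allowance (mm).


Corrosion allowance = CR × design life
CA = 0.94 * 49 = 46.06 mm

46.06 mm


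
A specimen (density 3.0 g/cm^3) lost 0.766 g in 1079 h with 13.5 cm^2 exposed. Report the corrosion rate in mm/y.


Apply the mm/y weight-loss relation: CR = 87600 * W / (D * A * T)
Numerator: 87600 * 0.766 = 67101.6
Denominator: 3.0 * 13.5 * 1079 = 43699.5
CR = 67101.6 / 43699.5 = 1.53552 mm/y

1.53552 mm/y


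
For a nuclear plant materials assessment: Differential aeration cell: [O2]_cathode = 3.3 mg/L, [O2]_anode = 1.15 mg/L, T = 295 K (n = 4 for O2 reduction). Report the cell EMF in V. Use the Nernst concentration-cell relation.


Apply the Nernst concentration-cell relation: E = (RT/nF)*ln(C_cathode/C_anode)
RT/nF = 8.314*295/(4*96485) = 0.00635495 V
ln(3.3/1.15) = 1.05416
E = 0.00635495 * 1.05416 = 0.0067 V

0.0067 V


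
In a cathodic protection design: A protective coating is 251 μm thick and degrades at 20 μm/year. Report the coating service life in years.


Service life = thickness / degradation rate
Life = 251 / 20 = 12.6 years

12.6 years


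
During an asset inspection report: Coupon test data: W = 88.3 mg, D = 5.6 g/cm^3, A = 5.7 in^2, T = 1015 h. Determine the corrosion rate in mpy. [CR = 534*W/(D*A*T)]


Apply the mpy weight-loss relation: CR = 534 * W / (D * A * T)
Numerator: 534 * 88.3 = 47152.2
Denominator: 5.6 * 5.7 * 1015 = 32398.8
CR = 47152.2 / 32398.8 = 1.4554 mpy

1.4554 mpy


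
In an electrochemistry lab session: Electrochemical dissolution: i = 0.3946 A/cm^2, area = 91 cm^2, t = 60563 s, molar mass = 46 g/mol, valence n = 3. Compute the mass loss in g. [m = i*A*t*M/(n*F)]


Apply Faraday's law: m = i*A*t*M / (n*F)
Total charge passed Q = i*A*t = 0.3946*91*60563 = 2174732.5418 C
m = Q*M/(n*F) = 2174732.5418*46/(3*96485) = 345.6071 g

345.6071 g


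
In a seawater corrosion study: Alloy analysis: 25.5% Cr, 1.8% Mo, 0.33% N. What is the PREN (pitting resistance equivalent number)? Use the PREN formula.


Apply the PREN formula: PREN = Cr + 3.3*Mo + 16*N
PREN = 25.5 + 3.3*1.8 + 16*0.33
PREN = 25.5 + 5.94 + 5.28 = 36.72

36.72


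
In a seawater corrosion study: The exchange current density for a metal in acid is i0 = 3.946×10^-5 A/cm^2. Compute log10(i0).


i0 = 3.946×10^-5 A/cm^2
log10(i0) = -4.404

-4.404


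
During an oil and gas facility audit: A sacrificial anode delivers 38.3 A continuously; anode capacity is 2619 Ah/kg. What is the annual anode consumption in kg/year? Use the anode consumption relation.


Annual consumption = current * hours per year / capacity
Rate = 38.3 * 8760 / 2619 = 128.1 kg/year

128.1 kg/year


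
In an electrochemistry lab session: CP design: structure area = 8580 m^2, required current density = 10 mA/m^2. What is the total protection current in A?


I = area * current density, then convert mA → A (÷1000)
I = 8580 * 10 / 1000 = 85.8 A

85.8 A


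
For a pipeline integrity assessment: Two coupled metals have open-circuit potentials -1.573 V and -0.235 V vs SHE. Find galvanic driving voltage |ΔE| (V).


Driving voltage is the absolute potential difference.
|ΔE| = |-1.573 − (-0.235)| = 1.338 V

1.338 V


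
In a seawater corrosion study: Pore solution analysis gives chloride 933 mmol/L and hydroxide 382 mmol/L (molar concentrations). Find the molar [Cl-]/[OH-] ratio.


Threshold parameter = [Cl-] / [OH-] (molar basis; both in mmol/L, so units cancel)
Ratio = 933 / 382 = 2.44

2.44


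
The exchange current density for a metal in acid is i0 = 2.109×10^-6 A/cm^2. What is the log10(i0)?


i0 = 2.109×10^-6 A/cm^2
log10(i0) = -5.676

-5.676


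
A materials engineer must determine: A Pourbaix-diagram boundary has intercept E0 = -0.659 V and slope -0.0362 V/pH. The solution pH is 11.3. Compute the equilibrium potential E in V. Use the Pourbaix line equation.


Apply the Pourbaix line equation: E = E0 + slope*pH
E = -0.659 + (-0.0362)*11.3 = -0.659 + (-0.40906) = -1.06806 V
Rounded to 3 decimal places: E = -1.068 V

-1.068 V


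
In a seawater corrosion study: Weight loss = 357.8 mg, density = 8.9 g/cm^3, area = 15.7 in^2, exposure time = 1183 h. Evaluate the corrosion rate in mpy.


Apply the mpy weight-loss relation: CR = 534 * W / (D * A * T)
Numerator: 534 * 357.8 = 191065.2
Denominator: 8.9 * 15.7 * 1183 = 165300.59
CR = 191065.2 / 165300.59 = 1.156 mpy

1.156 mpy


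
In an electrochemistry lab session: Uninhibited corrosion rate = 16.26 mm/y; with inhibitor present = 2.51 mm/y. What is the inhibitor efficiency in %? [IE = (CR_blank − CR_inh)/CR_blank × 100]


Apply the inhibitor-efficiency definition: IE = (CR_blank − CR_inh)/CR_blank × 100
IE = (16.26 − 2.51) / 16.26 × 100
IE = 13.75 / 16.26 × 100 = 84.6 %

84.6 %


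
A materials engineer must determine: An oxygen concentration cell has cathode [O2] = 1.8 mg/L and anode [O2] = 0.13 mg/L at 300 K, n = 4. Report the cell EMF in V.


Apply the Nernst concentration-cell relation: E = (RT/nF)*ln(C_cathode/C_anode)
RT/nF = 8.314*300/(4*96485) = 0.00646266 V
ln(1.8/0.13) = 2.62801
E = 0.00646266 * 2.62801 = 0.01698 V

0.01698 V


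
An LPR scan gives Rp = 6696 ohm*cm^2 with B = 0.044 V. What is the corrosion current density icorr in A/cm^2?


Apply the Stern-Geary relation: icorr = B / Rp
icorr = 0.044 / 6696 = 6.571×10^-6 A/cm^2

6.571×10^-6 A/cm^2


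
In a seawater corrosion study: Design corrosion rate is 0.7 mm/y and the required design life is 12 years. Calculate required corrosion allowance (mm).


Corrosion allowance = CR × design life
CA = 0.7 * 12 = 8.4 mm

8.4 mm


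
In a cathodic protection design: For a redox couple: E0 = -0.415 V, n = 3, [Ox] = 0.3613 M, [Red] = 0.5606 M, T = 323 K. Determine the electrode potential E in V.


Apply the Nernst equation: E = E0 + (RT/nF)*ln([Ox]/[Red])
Step 1: RT/nF = 8.314*323/(3*96485) = 0.00927751 V
Step 2: [Ox]/[Red] = 0.3613/0.5606 = 0.644488
Step 3: ln(0.644488) = -0.439299
Step 4: correction = 0.00927751 * -0.439299 = -0.004 V
E = -0.415 + -0.004 = -0.419 V

-0.419 V


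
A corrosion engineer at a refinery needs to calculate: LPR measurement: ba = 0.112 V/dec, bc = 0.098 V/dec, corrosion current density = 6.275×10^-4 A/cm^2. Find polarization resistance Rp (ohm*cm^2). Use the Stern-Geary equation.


Apply the Stern-Geary equation: Rp = ba*bc / (2.303*icorr*(ba+bc))
ba*bc = 0.112*0.098 = 0.010976
ba+bc = 0.21; 2.303*icorr*(ba+bc) = 2.303*6.275×10^-4*0.21 = 3.0347782×10^-4
Rp = 0.010976 / 3.0347782×10^-4 = 36.17 ohm*cm^2

36.17 ohm*cm^2


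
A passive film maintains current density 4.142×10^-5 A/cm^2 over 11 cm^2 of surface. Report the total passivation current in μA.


I = i_pass * A, then convert A → μA (×10^6)
I = 4.142×10^-5 * 11 * 10^6 = 455.62 μA

455.62 μA


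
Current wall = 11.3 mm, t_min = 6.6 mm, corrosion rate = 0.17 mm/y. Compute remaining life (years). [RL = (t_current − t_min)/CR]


Apply the remaining-life relation: RL = (t_current − t_min) / CR
RL = (11.3 − 6.6) / 0.17 = 4.7 / 0.17 = 27.6 years

27.6 years


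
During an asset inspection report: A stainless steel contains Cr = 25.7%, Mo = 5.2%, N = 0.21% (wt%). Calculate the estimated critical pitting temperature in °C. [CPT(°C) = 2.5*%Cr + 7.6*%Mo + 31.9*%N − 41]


Apply the ASTM G48 empirical CPT estimate: CPT(°C) = 2.5*%Cr + 7.6*%Mo + 31.9*%N − 41
2.5*25.7 = 64.25; 7.6*5.2 = 39.52; 31.9*0.21 = 6.699
CPT = 64.25 + 39.52 + 6.699 − 41 = 69.469 °C
Rounded to 0.1 °C: CPT ≈ 69.5 °C

69.5 °C


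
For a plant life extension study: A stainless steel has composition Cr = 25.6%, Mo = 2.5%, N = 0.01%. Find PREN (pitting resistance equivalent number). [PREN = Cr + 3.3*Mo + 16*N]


Apply the PREN formula: PREN = Cr + 3.3*Mo + 16*N
PREN = 25.6 + 3.3*2.5 + 16*0.01
PREN = 25.6 + 8.25 + 0.16 = 34.01

34.01


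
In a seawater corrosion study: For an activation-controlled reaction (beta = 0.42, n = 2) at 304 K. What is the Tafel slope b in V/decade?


Apply the Tafel slope relation: b = 2.303*R*T/(beta*n*F)
Numerator: 2.303 * 8.314 * 304 = 5820.73
Denominator: 0.42 * 2 * 96485 = 81047.4
b = 5820.73 / 81047.4 = 0.0718 V/decade

0.0718 V/decade


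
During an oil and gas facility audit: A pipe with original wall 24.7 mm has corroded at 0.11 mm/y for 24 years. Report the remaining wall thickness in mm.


Remaining wall = original − CR × time
t = 24.7 − 0.11*24 = 24.7 − 2.64 = 22.06 mm

22.06 mm


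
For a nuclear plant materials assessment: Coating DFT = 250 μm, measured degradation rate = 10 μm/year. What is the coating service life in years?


Service life = thickness / degradation rate
Life = 250 / 10 = 25.0 years

25.0 years


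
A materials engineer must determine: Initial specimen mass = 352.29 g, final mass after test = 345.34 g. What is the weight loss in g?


Weight loss = initial − final
WL = 352.29 − 345.34 = 6.95 g

6.95 g


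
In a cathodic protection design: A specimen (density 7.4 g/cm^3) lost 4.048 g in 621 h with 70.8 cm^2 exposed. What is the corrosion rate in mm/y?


Apply the mm/y weight-loss relation: CR = 87600 * W / (D * A * T)
Numerator: 87600 * 4.048 = 354604.8
Denominator: 7.4 * 70.8 * 621 = 325354.32
CR = 354604.8 / 325354.32 = 1.0899 mm/y

1.0899 mm/y


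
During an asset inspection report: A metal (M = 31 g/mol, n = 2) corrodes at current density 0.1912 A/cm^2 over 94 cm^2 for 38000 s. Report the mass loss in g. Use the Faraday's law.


Apply Faraday's law: m = i*A*t*M / (n*F)
Total charge passed Q = i*A*t = 0.1912*94*38000 = 682966.4 C
m = Q*M/(n*F) = 682966.4*31/(2*96485) = 109.7163 g

109.7163 g


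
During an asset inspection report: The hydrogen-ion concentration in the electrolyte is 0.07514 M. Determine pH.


pH = −log10[H+]
pH = −log10(0.07514) = 1.12

1.12


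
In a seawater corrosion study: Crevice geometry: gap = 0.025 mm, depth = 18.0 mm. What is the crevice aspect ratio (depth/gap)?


Aspect ratio = depth / gap
Ratio = 18.0 / 0.025 = 720.0

720.0


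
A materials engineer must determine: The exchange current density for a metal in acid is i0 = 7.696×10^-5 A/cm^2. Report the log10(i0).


i0 = 7.696×10^-5 A/cm^2
log10(i0) = -4.114

-4.114


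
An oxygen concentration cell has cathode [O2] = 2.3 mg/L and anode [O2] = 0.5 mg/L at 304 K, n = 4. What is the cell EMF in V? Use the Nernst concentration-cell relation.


Apply the Nernst concentration-cell relation: E = (RT/nF)*ln(C_cathode/C_anode)
RT/nF = 8.314*304/(4*96485) = 0.00654883 V
ln(2.3/0.5) = 1.52606
E = 0.00654883 * 1.52606 = 0.00999 V

0.00999 V


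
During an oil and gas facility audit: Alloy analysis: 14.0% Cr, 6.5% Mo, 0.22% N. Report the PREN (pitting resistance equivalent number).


Apply the PREN formula: PREN = Cr + 3.3*Mo + 16*N
PREN = 14.0 + 3.3*6.5 + 16*0.22
PREN = 14.0 + 21.45 + 3.52 = 38.97

38.97


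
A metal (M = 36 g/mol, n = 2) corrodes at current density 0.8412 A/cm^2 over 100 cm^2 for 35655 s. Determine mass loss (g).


Apply Faraday's law: m = i*A*t*M / (n*F)
Total charge passed Q = i*A*t = 0.8412*100*35655 = 2999298.6 C
m = Q*M/(n*F) = 2999298.6*36/(2*96485) = 559.542 g

559.542 g


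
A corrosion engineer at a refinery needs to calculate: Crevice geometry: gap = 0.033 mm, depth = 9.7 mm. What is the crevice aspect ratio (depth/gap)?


Aspect ratio = depth / gap
Ratio = 9.7 / 0.033 = 293.9

293.9


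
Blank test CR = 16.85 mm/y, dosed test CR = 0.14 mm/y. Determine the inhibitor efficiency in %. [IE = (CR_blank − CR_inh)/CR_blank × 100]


Apply the inhibitor-efficiency definition: IE = (CR_blank − CR_inh)/CR_blank × 100
IE = (16.85 − 0.14) / 16.85 × 100
IE = 16.71 / 16.85 × 100 = 99.2 %

99.2 %


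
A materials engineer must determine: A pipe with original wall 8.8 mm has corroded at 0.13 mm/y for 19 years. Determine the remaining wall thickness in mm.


Remaining wall = original − CR × time
t = 8.8 − 0.13*19 = 8.8 − 2.47 = 6.33 mm

6.33 mm


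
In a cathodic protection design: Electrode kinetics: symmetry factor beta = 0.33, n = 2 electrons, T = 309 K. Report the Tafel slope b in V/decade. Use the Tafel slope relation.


Apply the Tafel slope relation: b = 2.303*R*T/(beta*n*F)
Numerator: 2.303 * 8.314 * 309 = 5916.47
Denominator: 0.33 * 2 * 96485 = 63680.1
b = 5916.47 / 63680.1 = 0.093 V/decade

0.093 V/decade


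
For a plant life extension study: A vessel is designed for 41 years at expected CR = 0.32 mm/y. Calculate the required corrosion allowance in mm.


Corrosion allowance = CR × design life
CA = 0.32 * 41 = 13.12 mm

13.12 mm


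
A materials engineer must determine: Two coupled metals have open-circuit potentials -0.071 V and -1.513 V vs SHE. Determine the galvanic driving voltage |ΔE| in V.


Driving voltage is the absolute potential difference.
|ΔE| = |-0.071 − (-1.513)| = 1.442 V

1.442 V


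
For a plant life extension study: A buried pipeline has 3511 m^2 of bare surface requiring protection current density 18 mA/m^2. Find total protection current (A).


I = area * current density, then convert mA → A (÷1000)
I = 3511 * 18 / 1000 = 63.2 A

63.2 A


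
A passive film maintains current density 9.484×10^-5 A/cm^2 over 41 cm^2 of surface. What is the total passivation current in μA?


I = i_pass * A, then convert A → μA (×10^6)
I = 9.484×10^-5 * 41 * 10^6 = 3888.44 μA

3888.44 μA


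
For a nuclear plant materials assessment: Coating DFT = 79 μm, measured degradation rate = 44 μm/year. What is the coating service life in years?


Service life = thickness / degradation rate
Life = 79 / 44 = 1.8 years

1.8 years


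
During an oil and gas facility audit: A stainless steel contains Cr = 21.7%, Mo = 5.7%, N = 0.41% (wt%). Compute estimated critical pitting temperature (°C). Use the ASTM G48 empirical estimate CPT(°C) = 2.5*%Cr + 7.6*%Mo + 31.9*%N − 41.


Apply the ASTM G48 empirical CPT estimate: CPT(°C) = 2.5*%Cr + 7.6*%Mo + 31.9*%N − 41
2.5*21.7 = 54.25; 7.6*5.7 = 43.32; 31.9*0.41 = 13.079
CPT = 54.25 + 43.32 + 13.079 − 41 = 69.649 °C
Rounded to 0.1 °C: CPT ≈ 69.6 °C

69.6 °C


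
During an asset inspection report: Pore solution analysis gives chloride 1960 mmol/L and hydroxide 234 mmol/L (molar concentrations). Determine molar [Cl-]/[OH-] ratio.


Threshold parameter = [Cl-] / [OH-] (molar basis; both in mmol/L, so units cancel)
Ratio = 1960 / 234 = 8.38

8.38


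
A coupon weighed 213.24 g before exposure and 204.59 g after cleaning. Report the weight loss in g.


Weight loss = initial − final
WL = 213.24 − 204.59 = 8.65 g

8.65 g


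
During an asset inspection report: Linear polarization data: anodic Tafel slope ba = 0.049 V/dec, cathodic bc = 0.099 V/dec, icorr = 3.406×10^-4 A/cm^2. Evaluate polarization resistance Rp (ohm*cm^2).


Apply the Stern-Geary equation: Rp = ba*bc / (2.303*icorr*(ba+bc))
ba*bc = 0.049*0.099 = 0.004851
ba+bc = 0.148; 2.303*icorr*(ba+bc) = 2.303*3.406×10^-4*0.148 = 1.1609147×10^-4
Rp = 0.004851 / 1.1609147×10^-4 = 41.79 ohm*cm^2

41.79 ohm*cm^2


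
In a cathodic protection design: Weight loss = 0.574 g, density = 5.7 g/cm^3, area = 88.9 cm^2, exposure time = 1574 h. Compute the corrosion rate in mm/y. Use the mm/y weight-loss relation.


Apply the mm/y weight-loss relation: CR = 87600 * W / (D * A * T)
Numerator: 87600 * 0.574 = 50282.4
Denominator: 5.7 * 88.9 * 1574 = 797593.02
CR = 50282.4 / 797593.02 = 0.06304 mm/y

0.06304 mm/y


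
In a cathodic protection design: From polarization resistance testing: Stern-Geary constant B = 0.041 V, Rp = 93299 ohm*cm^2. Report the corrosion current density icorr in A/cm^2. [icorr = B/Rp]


Apply the Stern-Geary relation: icorr = B / Rp
icorr = 0.041 / 93299 = 4.394×10^-7 A/cm^2

4.394×10^-7 A/cm^2


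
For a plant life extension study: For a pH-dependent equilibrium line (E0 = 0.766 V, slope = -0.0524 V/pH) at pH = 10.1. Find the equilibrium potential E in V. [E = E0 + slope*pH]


Apply the Pourbaix line equation: E = E0 + slope*pH
E = 0.766 + (-0.0524)*10.1 = 0.766 + (-0.52924) = 0.23676 V
Rounded to 4 decimal places: E = 0.2368 V

0.2368 V


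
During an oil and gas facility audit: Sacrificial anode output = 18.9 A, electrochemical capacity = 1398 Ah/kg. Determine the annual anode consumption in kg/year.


Annual consumption = current * hours per year / capacity
Rate = 18.9 * 8760 / 1398 = 118.4 kg/year

118.4 kg/year


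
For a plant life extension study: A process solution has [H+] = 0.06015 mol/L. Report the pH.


pH = −log10[H+]
pH = −log10(0.06015) = 1.22

1.22


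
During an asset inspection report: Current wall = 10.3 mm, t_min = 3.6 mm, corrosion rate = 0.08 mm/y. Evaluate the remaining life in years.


Apply the remaining-life relation: RL = (t_current − t_min) / CR
RL = (10.3 − 3.6) / 0.08 = 6.7 / 0.08 = 83.8 years

83.8 years


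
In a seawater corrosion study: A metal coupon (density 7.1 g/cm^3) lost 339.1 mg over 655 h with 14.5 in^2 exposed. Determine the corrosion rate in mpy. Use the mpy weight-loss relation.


Apply the mpy weight-loss relation: CR = 534 * W / (D * A * T)
Numerator: 534 * 339.1 = 181079.4
Denominator: 7.1 * 14.5 * 655 = 67432.25
CR = 181079.4 / 67432.25 = 2.68535 mpy

2.68535 mpy


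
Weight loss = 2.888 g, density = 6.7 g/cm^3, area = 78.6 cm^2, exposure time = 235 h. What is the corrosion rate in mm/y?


Apply the mm/y weight-loss relation: CR = 87600 * W / (D * A * T)
Numerator: 87600 * 2.888 = 252988.8
Denominator: 6.7 * 78.6 * 235 = 123755.7
CR = 252988.8 / 123755.7 = 2.0443 mm/y

2.0443 mm/y


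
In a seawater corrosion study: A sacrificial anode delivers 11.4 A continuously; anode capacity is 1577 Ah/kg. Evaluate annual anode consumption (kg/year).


Annual consumption = current * hours per year / capacity
Rate = 11.4 * 8760 / 1577 = 63.3 kg/year

63.3 kg/year


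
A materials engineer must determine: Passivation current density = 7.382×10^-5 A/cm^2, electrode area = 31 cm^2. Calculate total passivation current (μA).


I = i_pass * A, then convert A → μA (×10^6)
I = 7.382×10^-5 * 31 * 10^6 = 2288.42 μA

2288.42 μA


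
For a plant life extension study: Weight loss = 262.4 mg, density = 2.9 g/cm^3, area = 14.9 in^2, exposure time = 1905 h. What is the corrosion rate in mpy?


Apply the mpy weight-loss relation: CR = 534 * W / (D * A * T)
Numerator: 534 * 262.4 = 140121.6
Denominator: 2.9 * 14.9 * 1905 = 82315.05
CR = 140121.6 / 82315.05 = 1.70226 mpy

1.70226 mpy


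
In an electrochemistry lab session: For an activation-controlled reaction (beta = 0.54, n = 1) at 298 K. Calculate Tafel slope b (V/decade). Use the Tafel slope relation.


Apply the Tafel slope relation: b = 2.303*R*T/(beta*n*F)
Numerator: 2.303 * 8.314 * 298 = 5705.85
Denominator: 0.54 * 1 * 96485 = 52101.9
b = 5705.85 / 52101.9 = 0.1095 V/decade

0.1095 V/decade


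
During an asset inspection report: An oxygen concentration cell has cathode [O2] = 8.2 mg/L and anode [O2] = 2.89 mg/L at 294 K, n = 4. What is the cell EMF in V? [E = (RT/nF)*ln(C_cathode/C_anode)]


Apply the Nernst concentration-cell relation: E = (RT/nF)*ln(C_cathode/C_anode)
RT/nF = 8.314*294/(4*96485) = 0.00633341 V
ln(8.2/2.89) = 1.04288
E = 0.00633341 * 1.04288 = 0.0066 V

0.0066 V


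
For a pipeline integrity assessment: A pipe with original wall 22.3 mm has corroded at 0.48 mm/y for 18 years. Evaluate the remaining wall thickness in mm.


Remaining wall = original − CR × time
t = 22.3 − 0.48*18 = 22.3 − 8.64 = 13.66 mm

13.66 mm


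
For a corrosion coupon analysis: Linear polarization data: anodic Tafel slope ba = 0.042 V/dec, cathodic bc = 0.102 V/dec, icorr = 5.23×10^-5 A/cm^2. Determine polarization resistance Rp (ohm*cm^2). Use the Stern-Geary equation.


Apply the Stern-Geary equation: Rp = ba*bc / (2.303*icorr*(ba+bc))
ba*bc = 0.042*0.102 = 0.004284
ba+bc = 0.144; 2.303*icorr*(ba+bc) = 2.303*5.23×10^-5*0.144 = 1.7344354×10^-5
Rp = 0.004284 / 1.7344354×10^-5 = 247.0 ohm*cm^2

247.0 ohm*cm^2


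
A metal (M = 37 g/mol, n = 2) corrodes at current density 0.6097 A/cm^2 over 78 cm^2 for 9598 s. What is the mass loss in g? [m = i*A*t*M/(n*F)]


Apply Faraday's law: m = i*A*t*M / (n*F)
Total charge passed Q = i*A*t = 0.6097*78*9598 = 456448.2468 C
m = Q*M/(n*F) = 456448.2468*37/(2*96485) = 87.5192 g

87.5192 g


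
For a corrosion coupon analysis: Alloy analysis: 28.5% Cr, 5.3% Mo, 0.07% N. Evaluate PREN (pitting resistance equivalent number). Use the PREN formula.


Apply the PREN formula: PREN = Cr + 3.3*Mo + 16*N
PREN = 28.5 + 3.3*5.3 + 16*0.07
PREN = 28.5 + 17.49 + 1.12 = 47.11

47.11


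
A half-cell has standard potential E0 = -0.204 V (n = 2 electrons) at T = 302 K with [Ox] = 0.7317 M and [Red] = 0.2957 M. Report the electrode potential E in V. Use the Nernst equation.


Apply the Nernst equation: E = E0 + (RT/nF)*ln([Ox]/[Red])
Step 1: RT/nF = 8.314*302/(2*96485) = 0.01301149 V
Step 2: [Ox]/[Red] = 0.7317/0.2957 = 2.474467
Step 3: ln(2.474467) = 0.906025
Step 4: correction = 0.01301149 * 0.906025 = 0.0118 V
E = -0.204 + 0.0118 = -0.1922 V

-0.1922 V


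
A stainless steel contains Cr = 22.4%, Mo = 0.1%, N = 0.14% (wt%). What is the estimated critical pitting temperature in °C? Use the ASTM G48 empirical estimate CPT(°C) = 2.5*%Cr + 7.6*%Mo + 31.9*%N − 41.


Apply the ASTM G48 empirical CPT estimate: CPT(°C) = 2.5*%Cr + 7.6*%Mo + 31.9*%N − 41
2.5*22.4 = 56; 7.6*0.1 = 0.76; 31.9*0.14 = 4.466
CPT = 56 + 0.76 + 4.466 − 41 = 20.226 °C
Rounded to 0.1 °C: CPT ≈ 20.2 °C

20.2 °C


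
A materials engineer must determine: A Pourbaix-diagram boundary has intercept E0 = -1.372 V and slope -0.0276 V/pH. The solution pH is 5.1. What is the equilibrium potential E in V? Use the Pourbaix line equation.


Apply the Pourbaix line equation: E = E0 + slope*pH
E = -1.372 + (-0.0276)*5.1 = -1.372 + (-0.14076) = -1.51276 V
Rounded to 3 decimal places: E = -1.513 V

-1.513 V


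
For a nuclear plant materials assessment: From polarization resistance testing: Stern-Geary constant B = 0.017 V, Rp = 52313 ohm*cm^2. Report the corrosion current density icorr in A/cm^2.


Apply the Stern-Geary relation: icorr = B / Rp
icorr = 0.017 / 52313 = 3.25×10^-7 A/cm^2

3.25×10^-7 A/cm^2


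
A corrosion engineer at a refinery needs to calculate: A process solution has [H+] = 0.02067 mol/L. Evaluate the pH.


pH = −log10[H+]
pH = −log10(0.02067) = 1.68

1.68


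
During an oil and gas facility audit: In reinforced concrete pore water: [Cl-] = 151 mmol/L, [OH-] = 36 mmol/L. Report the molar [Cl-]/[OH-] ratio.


Threshold parameter = [Cl-] / [OH-] (molar basis; both in mmol/L, so units cancel)
Ratio = 151 / 36 = 4.19

4.19


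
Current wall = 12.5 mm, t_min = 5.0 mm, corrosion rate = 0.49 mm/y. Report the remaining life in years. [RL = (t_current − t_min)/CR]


Apply the remaining-life relation: RL = (t_current − t_min) / CR
RL = (12.5 − 5.0) / 0.49 = 7.5 / 0.49 = 15.3 years

15.3 years


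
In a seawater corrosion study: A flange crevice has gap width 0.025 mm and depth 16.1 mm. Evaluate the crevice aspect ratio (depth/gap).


Aspect ratio = depth / gap
Ratio = 16.1 / 0.025 = 644.0

644.0


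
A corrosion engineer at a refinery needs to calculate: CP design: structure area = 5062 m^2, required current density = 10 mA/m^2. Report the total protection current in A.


I = area * current density, then convert mA → A (÷1000)
I = 5062 * 10 / 1000 = 50.62 A

50.62 A


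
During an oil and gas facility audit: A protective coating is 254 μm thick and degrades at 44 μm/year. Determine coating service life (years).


Service life = thickness / degradation rate
Life = 254 / 44 = 5.8 years

5.8 years


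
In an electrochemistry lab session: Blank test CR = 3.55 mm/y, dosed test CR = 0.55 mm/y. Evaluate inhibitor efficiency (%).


Apply the inhibitor-efficiency definition: IE = (CR_blank − CR_inh)/CR_blank × 100
IE = (3.55 − 0.55) / 3.55 × 100
IE = 3.0 / 3.55 × 100 = 84.5 %

84.5 %


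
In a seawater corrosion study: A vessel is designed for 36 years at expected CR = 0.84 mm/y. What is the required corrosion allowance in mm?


Corrosion allowance = CR × design life
CA = 0.84 * 36 = 30.24 mm

30.24 mm


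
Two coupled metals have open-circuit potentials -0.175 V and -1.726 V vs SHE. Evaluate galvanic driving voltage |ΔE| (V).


Driving voltage is the absolute potential difference.
|ΔE| = |-0.175 − (-1.726)| = 1.551 V

1.551 V


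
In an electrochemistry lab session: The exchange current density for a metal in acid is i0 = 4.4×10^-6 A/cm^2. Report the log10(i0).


i0 = 4.4×10^-6 A/cm^2
log10(i0) = -5.357

-5.357


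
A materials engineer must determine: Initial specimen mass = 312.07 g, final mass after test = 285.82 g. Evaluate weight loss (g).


Weight loss = initial − final
WL = 312.07 − 285.82 = 26.25 g

26.25 g


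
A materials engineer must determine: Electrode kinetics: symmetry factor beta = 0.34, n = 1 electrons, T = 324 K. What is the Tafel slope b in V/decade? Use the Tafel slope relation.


Apply the Tafel slope relation: b = 2.303*R*T/(beta*n*F)
Numerator: 2.303 * 8.314 * 324 = 6203.67
Denominator: 0.34 * 1 * 96485 = 32804.9
b = 6203.67 / 32804.9 = 0.189 V/decade

0.189 V/decade


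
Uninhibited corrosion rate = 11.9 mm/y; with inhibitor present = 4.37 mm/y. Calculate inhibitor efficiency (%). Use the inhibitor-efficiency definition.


Apply the inhibitor-efficiency definition: IE = (CR_blank − CR_inh)/CR_blank × 100
IE = (11.9 − 4.37) / 11.9 × 100
IE = 7.53 / 11.9 × 100 = 63.3 %

63.3 %


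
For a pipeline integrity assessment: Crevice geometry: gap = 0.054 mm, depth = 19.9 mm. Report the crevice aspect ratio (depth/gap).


Aspect ratio = depth / gap
Ratio = 19.9 / 0.054 = 368.5

368.5


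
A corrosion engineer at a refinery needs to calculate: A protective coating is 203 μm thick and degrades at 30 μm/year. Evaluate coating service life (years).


Service life = thickness / degradation rate
Life = 203 / 30 = 6.8 years

6.8 years


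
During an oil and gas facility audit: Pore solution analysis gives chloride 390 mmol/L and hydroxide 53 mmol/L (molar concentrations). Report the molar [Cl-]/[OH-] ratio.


Threshold parameter = [Cl-] / [OH-] (molar basis; both in mmol/L, so units cancel)
Ratio = 390 / 53 = 7.36

7.36


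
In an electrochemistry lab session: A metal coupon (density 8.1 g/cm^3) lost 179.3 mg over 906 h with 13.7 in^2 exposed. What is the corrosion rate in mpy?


Apply the mpy weight-loss relation: CR = 534 * W / (D * A * T)
Numerator: 534 * 179.3 = 95746.2
Denominator: 8.1 * 13.7 * 906 = 100538.82
CR = 95746.2 / 100538.82 = 0.95233 mpy

0.95233 mpy


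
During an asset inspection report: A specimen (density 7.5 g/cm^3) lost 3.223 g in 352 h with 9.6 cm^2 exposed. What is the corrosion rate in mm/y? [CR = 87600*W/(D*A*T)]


Apply the mm/y weight-loss relation: CR = 87600 * W / (D * A * T)
Numerator: 87600 * 3.223 = 282334.8
Denominator: 7.5 * 9.6 * 352 = 25344.0
CR = 282334.8 / 25344.0 = 11.140104 mm/y

11.140104 mm/y


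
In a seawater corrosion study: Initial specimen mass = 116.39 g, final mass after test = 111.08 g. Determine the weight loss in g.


Weight loss = initial − final
WL = 116.39 − 111.08 = 5.31 g

5.31 g


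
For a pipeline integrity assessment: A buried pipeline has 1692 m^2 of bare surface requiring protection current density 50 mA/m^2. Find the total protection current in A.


I = area * current density, then convert mA → A (÷1000)
I = 1692 * 50 / 1000 = 84.6 A

84.6 A


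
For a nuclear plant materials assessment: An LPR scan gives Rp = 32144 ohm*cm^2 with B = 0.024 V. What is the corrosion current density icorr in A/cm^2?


Apply the Stern-Geary relation: icorr = B / Rp
icorr = 0.024 / 32144 = 7.466×10^-7 A/cm^2

7.466×10^-7 A/cm^2


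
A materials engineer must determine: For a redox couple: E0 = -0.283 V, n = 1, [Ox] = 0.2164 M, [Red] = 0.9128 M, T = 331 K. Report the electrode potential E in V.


Apply the Nernst equation: E = E0 + (RT/nF)*ln([Ox]/[Red])
Step 1: RT/nF = 8.314*331/(1*96485) = 0.02852188 V
Step 2: [Ox]/[Red] = 0.2164/0.9128 = 0.237073
Step 3: ln(0.237073) = -1.439387
Step 4: correction = 0.02852188 * -1.439387 = -0.0411 V
E = -0.283 + -0.0411 = -0.3241 V

-0.3241 V
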